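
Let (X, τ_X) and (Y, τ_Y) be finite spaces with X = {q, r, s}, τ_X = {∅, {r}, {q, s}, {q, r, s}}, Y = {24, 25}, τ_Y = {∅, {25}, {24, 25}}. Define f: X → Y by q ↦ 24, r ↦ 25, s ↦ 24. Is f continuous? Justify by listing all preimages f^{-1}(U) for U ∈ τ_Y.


f IS continuous.

Compute f^{-1}(U) for each U ∈ τ_Y:
  U = ∅: f^{-1}(U) = ∅ ∈ τ_X ✓.
  U = {25}: f^{-1}(U) = {r} ∈ τ_X ✓.
  U = {24, 25}: f^{-1}(U) = {q, r, s} ∈ τ_X ✓.
Every preimage lies in τ_X, so f IS continuous.


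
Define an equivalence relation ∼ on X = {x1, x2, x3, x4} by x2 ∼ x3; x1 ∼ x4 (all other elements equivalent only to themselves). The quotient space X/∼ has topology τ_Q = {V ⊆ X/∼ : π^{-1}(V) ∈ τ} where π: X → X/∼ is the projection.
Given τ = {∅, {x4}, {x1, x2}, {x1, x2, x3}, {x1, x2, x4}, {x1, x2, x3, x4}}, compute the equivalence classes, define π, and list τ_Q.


X/∼ = {[x1=x4], [x2=x3]}; |τ_Q| = 2.

Equivalence classes: [x1=x4], [x2=x3].
Quotient map π: X → X/∼ sends x1 ↦ [x1=x4], x2 ↦ [x2=x3], x3 ↦ [x2=x3], x4 ↦ [x1=x4].
For each subset V ⊆ X/∼, compute π^{-1}(V) ⊆ X and check whether π^{-1}(V) ∈ τ. V is open in τ_Q iff π^{-1}(V) ∈ τ.
  V = {}: π^{-1}(V) = ∅ ∈ τ ✓.
  V = {[x1=x4]}: π^{-1}(V) = {x1, x4} ∉ τ ✗.
  V = {[x2=x3]}: π^{-1}(V) = {x2, x3} ∉ τ ✗.
  V = {[x1=x4], [x2=x3]}: π^{-1}(V) = {x1, x2, x3, x4} ∈ τ ✓.
Open sets in the quotient: τ_Q = {{}, {[x1=x4], [x2=x3]}} (2 elements).


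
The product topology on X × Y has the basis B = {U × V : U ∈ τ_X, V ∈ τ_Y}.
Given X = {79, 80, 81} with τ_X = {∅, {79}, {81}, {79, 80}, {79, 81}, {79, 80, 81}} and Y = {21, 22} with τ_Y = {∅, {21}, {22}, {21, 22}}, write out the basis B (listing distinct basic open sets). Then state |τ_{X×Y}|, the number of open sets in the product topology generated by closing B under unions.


Basis B = {∅ × ∅, {79} × {21}, {79} × {22}, {81} × {21}, {81} × {22}, {79} × {21, 22}, {79, 80} × {21}, {79, 81} × {21}, {79, 80} × {22}, {79, 81} × {22}, {81} × {21, 22}, {79, 80, 81} × {21}, {79, 80, 81} × {22}, {79, 80} × {21, 22}, {79, 81} × {21, 22}, {79, 80, 81} × {21, 22}}; |τ_{X×Y}| = 36.

Enumerate products U × V with U ∈ τ_X, V ∈ τ_Y (deduplicated):
  ∅ × ∅ = {} (∅)
  {79} × {21} = {(79,21)}
  {79} × {22} = {(79,22)}
  {81} × {21} = {(81,21)}
  {81} × {22} = {(81,22)}
  {79} × {21, 22} = {(79,21), (79,22)}
  {79, 80} × {21} = {(79,21), (80,21)}
  {79, 81} × {21} = {(79,21), (81,21)}
  {79, 80} × {22} = {(79,22), (80,22)}
  {79, 81} × {22} = {(79,22), (81,22)}
  {81} × {21, 22} = {(81,21), (81,22)}
  {79, 80, 81} × {21} = {(79,21), (80,21), (81,21)}
  {79, 80, 81} × {22} = {(79,22), (80,22), (81,22)}
  {79, 80} × {21, 22} = {(79,21), (79,22), (80,21), (80,22)}
  {79, 81} × {21, 22} = {(79,21), (79,22), (81,21), (81,22)}
  {79, 80, 81} × {21, 22} = {(79,21), (79,22), (80,21), (80,22), (81,21), (81,22)}
These 16 distinct sets form the basis B.
Close under arbitrary unions to get τ_{X×Y}; counting gives |τ_{X×Y}| = 36.


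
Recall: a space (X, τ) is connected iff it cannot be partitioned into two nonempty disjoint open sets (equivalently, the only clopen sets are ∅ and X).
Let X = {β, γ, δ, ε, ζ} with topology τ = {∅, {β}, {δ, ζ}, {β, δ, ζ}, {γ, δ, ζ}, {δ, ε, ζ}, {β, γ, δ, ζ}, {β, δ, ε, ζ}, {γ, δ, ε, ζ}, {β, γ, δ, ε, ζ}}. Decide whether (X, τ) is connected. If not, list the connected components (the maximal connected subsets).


(X, τ) is disconnected; components = [{β}, {γ, δ, ε, ζ}].

Find clopen sets (U ∈ τ with X ∖ U ∈ τ):
  U = ∅, X ∖ U = {β, γ, δ, ε, ζ} — both open, so U is clopen.
  U = {β}, X ∖ U = {γ, δ, ε, ζ} — both open, so U is clopen.
  U = {γ, δ, ε, ζ}, X ∖ U = {β} — both open, so U is clopen.
  U = {β, γ, δ, ε, ζ}, X ∖ U = ∅ — both open, so U is clopen.
Nontrivial clopen(s) exist: e.g. {γ, δ, ε, ζ}. So (X, τ) is disconnected.
Compute connected components by grouping points that agree on all clopens:
  component: {β}
  component: {γ, δ, ε, ζ}


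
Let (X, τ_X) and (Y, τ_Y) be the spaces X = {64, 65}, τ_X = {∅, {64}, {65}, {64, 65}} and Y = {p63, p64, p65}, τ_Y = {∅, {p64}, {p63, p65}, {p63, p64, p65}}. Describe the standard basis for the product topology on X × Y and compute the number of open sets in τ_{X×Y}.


Basis B = {∅ × ∅, {64} × {p64}, {65} × {p64}, {64} × {p63, p65}, {64, 65} × {p64}, {65} × {p63, p65}, {64} × {p63, p64, p65}, {65} × {p63, p64, p65}, {64, 65} × {p63, p65}, {64, 65} × {p63, p64, p65}}; |τ_{X×Y}| = 16.

Enumerate products U × V with U ∈ τ_X, V ∈ τ_Y (deduplicated):
  ∅ × ∅ = {} (∅)
  {64} × {p64} = {(64,p64)}
  {65} × {p64} = {(65,p64)}
  {64} × {p63, p65} = {(64,p63), (64,p65)}
  {64, 65} × {p64} = {(64,p64), (65,p64)}
  {65} × {p63, p65} = {(65,p63), (65,p65)}
  {64} × {p63, p64, p65} = {(64,p63), (64,p64), (64,p65)}
  {65} × {p63, p64, p65} = {(65,p63), (65,p64), (65,p65)}
  {64, 65} × {p63, p65} = {(64,p63), (64,p65), (65,p63), (65,p65)}
  {64, 65} × {p63, p64, p65} = {(64,p63), (64,p64), (64,p65), (65,p63), (65,p64), (65,p65)}
These 10 distinct sets form the basis B.
Close under arbitrary unions to get τ_{X×Y}; counting gives |τ_{X×Y}| = 16.


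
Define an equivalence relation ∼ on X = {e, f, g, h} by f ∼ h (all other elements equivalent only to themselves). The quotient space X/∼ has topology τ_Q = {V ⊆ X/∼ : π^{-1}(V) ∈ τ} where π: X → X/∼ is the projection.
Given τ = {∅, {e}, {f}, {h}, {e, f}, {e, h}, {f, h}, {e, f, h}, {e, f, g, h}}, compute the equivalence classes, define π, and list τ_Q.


X/∼ = {[e], [f=h], [g]}; |τ_Q| = 5.

Equivalence classes: [e], [f=h], [g].
Quotient map π: X → X/∼ sends e ↦ [e], f ↦ [f=h], g ↦ [g], h ↦ [f=h].
For each subset V ⊆ X/∼, compute π^{-1}(V) ⊆ X and check whether π^{-1}(V) ∈ τ. V is open in τ_Q iff π^{-1}(V) ∈ τ.
  V = {}: π^{-1}(V) = ∅ ∈ τ ✓.
  V = {[e]}: π^{-1}(V) = {e} ∈ τ ✓.
  V = {[f=h]}: π^{-1}(V) = {f, h} ∈ τ ✓.
  V = {[e], [f=h]}: π^{-1}(V) = {e, f, h} ∈ τ ✓.
  V = {[g]}: π^{-1}(V) = {g} ∉ τ ✗.
  V = {[e], [g]}: π^{-1}(V) = {e, g} ∉ τ ✗.
  V = {[f=h], [g]}: π^{-1}(V) = {f, g, h} ∉ τ ✗.
  V = {[e], [f=h], [g]}: π^{-1}(V) = {e, f, g, h} ∈ τ ✓.
Open sets in the quotient: τ_Q = {{}, {[e]}, {[f=h]}, {[e], [f=h]}, {[e], [f=h], [g]}} (5 elements).


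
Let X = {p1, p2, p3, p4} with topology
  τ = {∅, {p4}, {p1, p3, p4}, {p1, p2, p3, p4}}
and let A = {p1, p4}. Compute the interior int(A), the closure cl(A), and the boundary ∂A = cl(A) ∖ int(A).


int(A) = {p4}, cl(A) = {p1, p2, p3, p4}, ∂A = {p1, p2, p3}.

Closed sets in (X, τ) are complements of opens:
  closed(X, τ) = {∅, {p2}, {p1, p2, p3}, {p1, p2, p3, p4}}.
int(A) = ⋃ {U ∈ τ : U ⊆ A}. Opens contained in A: ∅, {p4}.
Taking the union of these: int(A) = {p4}.
cl(A) = ⋂ {C closed : A ⊆ C}. Closed sets containing A: {p1, p2, p3, p4}.
Intersecting these: cl(A) = {p1, p2, p3, p4}.
∂A = cl(A) ∖ int(A) = {p1, p2, p3, p4} ∖ {p4} = {p1, p2, p3}.


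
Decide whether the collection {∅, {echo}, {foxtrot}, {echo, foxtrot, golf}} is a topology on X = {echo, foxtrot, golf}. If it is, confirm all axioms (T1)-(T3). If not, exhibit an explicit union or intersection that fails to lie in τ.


τ is NOT a topology on X.

Axiom (T1): ∅ ∈ τ? Yes; X ∈ τ? Yes.
Axiom (T2/T3): check pairwise unions and intersections of members of τ.
Counterexample for (T2): {echo} ∪ {foxtrot} = {echo, foxtrot} ∉ τ. Therefore τ is NOT a topology.


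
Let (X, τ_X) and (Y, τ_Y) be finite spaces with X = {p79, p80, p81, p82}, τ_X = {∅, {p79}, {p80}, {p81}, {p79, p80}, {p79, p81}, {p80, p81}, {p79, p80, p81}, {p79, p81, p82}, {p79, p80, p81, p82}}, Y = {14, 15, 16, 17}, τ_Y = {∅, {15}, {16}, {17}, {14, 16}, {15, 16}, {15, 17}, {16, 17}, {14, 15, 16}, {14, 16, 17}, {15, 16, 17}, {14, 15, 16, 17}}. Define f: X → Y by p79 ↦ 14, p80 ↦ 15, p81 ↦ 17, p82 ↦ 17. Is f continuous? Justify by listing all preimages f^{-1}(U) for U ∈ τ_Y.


f is NOT continuous.

Compute f^{-1}(U) for each U ∈ τ_Y:
  U = ∅: f^{-1}(U) = ∅ ∈ τ_X ✓.
  U = {15}: f^{-1}(U) = {p80} ∈ τ_X ✓.
  U = {16}: f^{-1}(U) = ∅ ∈ τ_X ✓.
  U = {17}: f^{-1}(U) = {p81, p82} ∉ τ_X ✗.
  U = {14, 16}: f^{-1}(U) = {p79} ∈ τ_X ✓.
  U = {15, 16}: f^{-1}(U) = {p80} ∈ τ_X ✓.
  U = {15, 17}: f^{-1}(U) = {p80, p81, p82} ∉ τ_X ✗.
  U = {16, 17}: f^{-1}(U) = {p81, p82} ∉ τ_X ✗.
  U = {14, 15, 16}: f^{-1}(U) = {p79, p80} ∈ τ_X ✓.
  U = {14, 16, 17}: f^{-1}(U) = {p79, p81, p82} ∈ τ_X ✓.
  U = {15, 16, 17}: f^{-1}(U) = {p80, p81, p82} ∉ τ_X ✗.
  U = {14, 15, 16, 17}: f^{-1}(U) = {p79, p80, p81, p82} ∈ τ_X ✓.
Found U = {17} with f^{-1}(U) = {p81, p82} not in τ_X. Therefore f is NOT continuous.


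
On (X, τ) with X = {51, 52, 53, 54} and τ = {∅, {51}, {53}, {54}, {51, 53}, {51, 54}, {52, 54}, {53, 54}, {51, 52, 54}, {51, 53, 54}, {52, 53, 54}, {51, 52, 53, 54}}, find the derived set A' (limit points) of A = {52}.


A' = ∅

For each x ∈ X, list the open sets U ∈ τ with x ∈ U, then check whether U ∩ (A ∖ {x}) ≠ ∅ for every such U.
  x = 51: open {51} ∋ x has {51} ∩ (A ∖ {51}) = ∅, so x is NOT a limit point.
  x = 52: open {52, 54} ∋ x has {52, 54} ∩ (A ∖ {52}) = ∅, so x is NOT a limit point.
  x = 53: open {53} ∋ x has {53} ∩ (A ∖ {53}) = ∅, so x is NOT a limit point.
  x = 54: open {54} ∋ x has {54} ∩ (A ∖ {54}) = ∅, so x is NOT a limit point.
Collecting: A' = ∅.


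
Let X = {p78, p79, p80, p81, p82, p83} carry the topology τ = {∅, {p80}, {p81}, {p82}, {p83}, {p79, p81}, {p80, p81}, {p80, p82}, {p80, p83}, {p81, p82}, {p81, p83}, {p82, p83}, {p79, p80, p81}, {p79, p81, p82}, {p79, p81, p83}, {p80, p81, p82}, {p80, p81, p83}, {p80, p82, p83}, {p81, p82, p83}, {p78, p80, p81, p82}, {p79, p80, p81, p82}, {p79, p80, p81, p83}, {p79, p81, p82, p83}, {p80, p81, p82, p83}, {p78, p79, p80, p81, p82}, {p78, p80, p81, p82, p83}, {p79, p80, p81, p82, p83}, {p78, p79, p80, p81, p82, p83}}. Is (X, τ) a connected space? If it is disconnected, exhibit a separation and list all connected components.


(X, τ) is disconnected; components = [{p83}, {p78, p79, p80, p81, p82}].

Find clopen sets (U ∈ τ with X ∖ U ∈ τ):
  U = ∅, X ∖ U = {p78, p79, p80, p81, p82, p83} — both open, so U is clopen.
  U = {p83}, X ∖ U = {p78, p79, p80, p81, p82} — both open, so U is clopen.
  U = {p78, p79, p80, p81, p82}, X ∖ U = {p83} — both open, so U is clopen.
  U = {p78, p79, p80, p81, p82, p83}, X ∖ U = ∅ — both open, so U is clopen.
Nontrivial clopen(s) exist: e.g. {p78, p79, p80, p81, p82}. So (X, τ) is disconnected.
Compute connected components by grouping points that agree on all clopens:
  component: {p83}
  component: {p78, p79, p80, p81, p82}


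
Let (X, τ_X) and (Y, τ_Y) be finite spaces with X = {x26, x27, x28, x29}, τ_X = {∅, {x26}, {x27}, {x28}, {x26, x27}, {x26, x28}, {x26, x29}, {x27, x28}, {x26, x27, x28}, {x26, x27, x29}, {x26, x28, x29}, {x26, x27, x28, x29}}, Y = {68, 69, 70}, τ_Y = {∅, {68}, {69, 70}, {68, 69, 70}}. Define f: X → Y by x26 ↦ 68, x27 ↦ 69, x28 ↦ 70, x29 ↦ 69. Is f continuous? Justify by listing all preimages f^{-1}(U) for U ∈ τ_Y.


f is NOT continuous.

Compute f^{-1}(U) for each U ∈ τ_Y:
  U = ∅: f^{-1}(U) = ∅ ∈ τ_X ✓.
  U = {68}: f^{-1}(U) = {x26} ∈ τ_X ✓.
  U = {69, 70}: f^{-1}(U) = {x27, x28, x29} ∉ τ_X ✗.
  U = {68, 69, 70}: f^{-1}(U) = {x26, x27, x28, x29} ∈ τ_X ✓.
Found U = {69, 70} with f^{-1}(U) = {x27, x28, x29} not in τ_X. Therefore f is NOT continuous.


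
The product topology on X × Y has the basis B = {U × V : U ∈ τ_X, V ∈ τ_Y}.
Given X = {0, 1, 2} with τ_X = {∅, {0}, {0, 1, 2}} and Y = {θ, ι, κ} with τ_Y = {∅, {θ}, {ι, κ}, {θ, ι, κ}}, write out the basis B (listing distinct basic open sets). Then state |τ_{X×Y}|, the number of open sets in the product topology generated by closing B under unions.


Basis B = {∅ × ∅, {0} × {θ}, {0} × {ι, κ}, {0} × {θ, ι, κ}, {0, 1, 2} × {θ}, {0, 1, 2} × {ι, κ}, {0, 1, 2} × {θ, ι, κ}}; |τ_{X×Y}| = 9.

Enumerate products U × V with U ∈ τ_X, V ∈ τ_Y (deduplicated):
  ∅ × ∅ = {} (∅)
  {0} × {θ} = {(0,θ)}
  {0} × {ι, κ} = {(0,ι), (0,κ)}
  {0} × {θ, ι, κ} = {(0,θ), (0,ι), (0,κ)}
  {0, 1, 2} × {θ} = {(0,θ), (1,θ), (2,θ)}
  {0, 1, 2} × {ι, κ} = {(0,ι), (0,κ), (1,ι), (1,κ), (2,ι), (2,κ)}
  {0, 1, 2} × {θ, ι, κ} = {(0,θ), (0,ι), (0,κ), (1,θ), (1,ι), (1,κ), (2,θ), (2,ι), (2,κ)}
These 7 distinct sets form the basis B.
Close under arbitrary unions to get τ_{X×Y}; counting gives |τ_{X×Y}| = 9.


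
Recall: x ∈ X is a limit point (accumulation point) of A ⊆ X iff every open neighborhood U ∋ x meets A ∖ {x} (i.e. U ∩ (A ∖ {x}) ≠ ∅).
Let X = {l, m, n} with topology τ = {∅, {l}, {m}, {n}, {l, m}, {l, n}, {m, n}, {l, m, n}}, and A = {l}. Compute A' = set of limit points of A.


A' = ∅

For each x ∈ X, list the open sets U ∈ τ with x ∈ U, then check whether U ∩ (A ∖ {x}) ≠ ∅ for every such U.
  x = l: open {l} ∋ x has {l} ∩ (A ∖ {l}) = ∅, so x is NOT a limit point.
  x = m: open {m} ∋ x has {m} ∩ (A ∖ {m}) = ∅, so x is NOT a limit point.
  x = n: open {n} ∋ x has {n} ∩ (A ∖ {n}) = ∅, so x is NOT a limit point.
Collecting: A' = ∅.


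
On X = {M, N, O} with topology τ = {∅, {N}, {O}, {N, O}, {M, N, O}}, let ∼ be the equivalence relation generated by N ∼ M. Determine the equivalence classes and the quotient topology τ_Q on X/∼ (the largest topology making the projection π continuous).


X/∼ = {[M=N], [O]}; |τ_Q| = 3.

Equivalence classes: [M=N], [O].
Quotient map π: X → X/∼ sends M ↦ [M=N], N ↦ [M=N], O ↦ [O].
For each subset V ⊆ X/∼, compute π^{-1}(V) ⊆ X and check whether π^{-1}(V) ∈ τ. V is open in τ_Q iff π^{-1}(V) ∈ τ.
  V = {}: π^{-1}(V) = ∅ ∈ τ ✓.
  V = {[M=N]}: π^{-1}(V) = {M, N} ∉ τ ✗.
  V = {[O]}: π^{-1}(V) = {O} ∈ τ ✓.
  V = {[M=N], [O]}: π^{-1}(V) = {M, N, O} ∈ τ ✓.
Open sets in the quotient: τ_Q = {{}, {[O]}, {[M=N], [O]}} (3 elements).


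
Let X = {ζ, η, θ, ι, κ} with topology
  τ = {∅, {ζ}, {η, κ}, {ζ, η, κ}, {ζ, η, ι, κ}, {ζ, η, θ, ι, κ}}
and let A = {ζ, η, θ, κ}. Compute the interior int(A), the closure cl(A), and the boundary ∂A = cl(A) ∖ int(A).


int(A) = {ζ, η, κ}, cl(A) = {ζ, η, θ, ι, κ}, ∂A = {θ, ι}.

Closed sets in (X, τ) are complements of opens:
  closed(X, τ) = {∅, {θ}, {θ, ι}, {ζ, θ, ι}, {η, θ, ι, κ}, {ζ, η, θ, ι, κ}}.
int(A) = ⋃ {U ∈ τ : U ⊆ A}. Opens contained in A: ∅, {ζ}, {η, κ}, {ζ, η, κ}.
Taking the union of these: int(A) = {ζ, η, κ}.
cl(A) = ⋂ {C closed : A ⊆ C}. Closed sets containing A: {ζ, η, θ, ι, κ}.
Intersecting these: cl(A) = {ζ, η, θ, ι, κ}.
∂A = cl(A) ∖ int(A) = {ζ, η, θ, ι, κ} ∖ {ζ, η, κ} = {θ, ι}.


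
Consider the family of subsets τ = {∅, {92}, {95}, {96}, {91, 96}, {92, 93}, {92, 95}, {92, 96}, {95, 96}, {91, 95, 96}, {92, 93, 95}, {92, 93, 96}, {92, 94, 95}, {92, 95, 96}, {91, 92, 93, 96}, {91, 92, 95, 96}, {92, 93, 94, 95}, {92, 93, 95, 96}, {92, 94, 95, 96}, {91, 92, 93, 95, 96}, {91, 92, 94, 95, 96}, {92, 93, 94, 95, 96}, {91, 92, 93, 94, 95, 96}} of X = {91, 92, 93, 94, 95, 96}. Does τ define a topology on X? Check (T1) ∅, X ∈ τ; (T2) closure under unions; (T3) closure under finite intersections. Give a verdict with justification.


τ is NOT a topology on X.

Axiom (T1): ∅ ∈ τ? Yes; X ∈ τ? Yes.
Axiom (T2/T3): check pairwise unions and intersections of members of τ.
Counterexample for (T2): {92} ∪ {91, 96} = {91, 92, 96} ∉ τ. Therefore τ is NOT a topology.


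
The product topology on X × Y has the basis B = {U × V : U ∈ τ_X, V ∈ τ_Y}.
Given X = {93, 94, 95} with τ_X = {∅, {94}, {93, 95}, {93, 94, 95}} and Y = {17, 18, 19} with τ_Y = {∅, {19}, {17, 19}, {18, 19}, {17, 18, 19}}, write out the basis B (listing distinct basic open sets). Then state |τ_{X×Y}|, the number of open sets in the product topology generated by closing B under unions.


Basis B = {∅ × ∅, {94} × {19}, {93, 95} × {19}, {94} × {17, 19}, {94} × {18, 19}, {93, 94, 95} × {19}, {94} × {17, 18, 19}, {93, 95} × {17, 19}, {93, 95} × {18, 19}, {93, 95} × {17, 18, 19}, {93, 94, 95} × {17, 19}, {93, 94, 95} × {18, 19}, {93, 94, 95} × {17, 18, 19}}; |τ_{X×Y}| = 25.

Enumerate products U × V with U ∈ τ_X, V ∈ τ_Y (deduplicated):
  ∅ × ∅ = {} (∅)
  {94} × {19} = {(94,19)}
  {93, 95} × {19} = {(93,19), (95,19)}
  {94} × {17, 19} = {(94,17), (94,19)}
  {94} × {18, 19} = {(94,18), (94,19)}
  {93, 94, 95} × {19} = {(93,19), (94,19), (95,19)}
  {94} × {17, 18, 19} = {(94,17), (94,18), (94,19)}
  {93, 95} × {17, 19} = {(93,17), (93,19), (95,17), (95,19)}
  {93, 95} × {18, 19} = {(93,18), (93,19), (95,18), (95,19)}
  {93, 95} × {17, 18, 19} = {(93,17), (93,18), (93,19), (95,17), (95,18), (95,19)}
  {93, 94, 95} × {17, 19} = {(93,17), (93,19), (94,17), (94,19), (95,17), (95,19)}
  {93, 94, 95} × {18, 19} = {(93,18), (93,19), (94,18), (94,19), (95,18), (95,19)}
  {93, 94, 95} × {17, 18, 19} = {(93,17), (93,18), (93,19), (94,17), (94,18), (94,19), (95,17), (95,18), (95,19)}
These 13 distinct sets form the basis B.
Close under arbitrary unions to get τ_{X×Y}; counting gives |τ_{X×Y}| = 25.


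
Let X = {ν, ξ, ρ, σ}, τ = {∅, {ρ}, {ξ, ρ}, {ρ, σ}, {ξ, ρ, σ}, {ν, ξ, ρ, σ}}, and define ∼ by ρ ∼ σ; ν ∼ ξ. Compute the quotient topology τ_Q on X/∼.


X/∼ = {[ν=ξ], [ρ=σ]}; |τ_Q| = 3.

Equivalence classes: [ν=ξ], [ρ=σ].
Quotient map π: X → X/∼ sends ν ↦ [ν=ξ], ξ ↦ [ν=ξ], ρ ↦ [ρ=σ], σ ↦ [ρ=σ].
For each subset V ⊆ X/∼, compute π^{-1}(V) ⊆ X and check whether π^{-1}(V) ∈ τ. V is open in τ_Q iff π^{-1}(V) ∈ τ.
  V = {}: π^{-1}(V) = ∅ ∈ τ ✓.
  V = {[ν=ξ]}: π^{-1}(V) = {ν, ξ} ∉ τ ✗.
  V = {[ρ=σ]}: π^{-1}(V) = {ρ, σ} ∈ τ ✓.
  V = {[ν=ξ], [ρ=σ]}: π^{-1}(V) = {ν, ξ, ρ, σ} ∈ τ ✓.
Open sets in the quotient: τ_Q = {{}, {[ρ=σ]}, {[ν=ξ], [ρ=σ]}} (3 elements).


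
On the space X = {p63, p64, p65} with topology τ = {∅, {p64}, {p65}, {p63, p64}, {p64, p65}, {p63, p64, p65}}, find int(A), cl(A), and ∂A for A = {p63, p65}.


int(A) = {p65}, cl(A) = {p63, p65}, ∂A = {p63}.

Closed sets in (X, τ) are complements of opens:
  closed(X, τ) = {∅, {p63}, {p65}, {p63, p64}, {p63, p65}, {p63, p64, p65}}.
int(A) = ⋃ {U ∈ τ : U ⊆ A}. Opens contained in A: ∅, {p65}.
Taking the union of these: int(A) = {p65}.
cl(A) = ⋂ {C closed : A ⊆ C}. Closed sets containing A: {p63, p65}, {p63, p64, p65}.
Intersecting these: cl(A) = {p63, p65}.
∂A = cl(A) ∖ int(A) = {p63, p65} ∖ {p65} = {p63}.


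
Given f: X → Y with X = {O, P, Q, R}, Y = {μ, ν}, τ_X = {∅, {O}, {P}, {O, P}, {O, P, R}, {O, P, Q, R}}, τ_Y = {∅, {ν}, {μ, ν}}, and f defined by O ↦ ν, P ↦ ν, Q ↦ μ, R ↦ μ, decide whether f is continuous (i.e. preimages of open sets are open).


f IS continuous.

Compute f^{-1}(U) for each U ∈ τ_Y:
  U = ∅: f^{-1}(U) = ∅ ∈ τ_X ✓.
  U = {ν}: f^{-1}(U) = {O, P} ∈ τ_X ✓.
  U = {μ, ν}: f^{-1}(U) = {O, P, Q, R} ∈ τ_X ✓.
Every preimage lies in τ_X, so f IS continuous.


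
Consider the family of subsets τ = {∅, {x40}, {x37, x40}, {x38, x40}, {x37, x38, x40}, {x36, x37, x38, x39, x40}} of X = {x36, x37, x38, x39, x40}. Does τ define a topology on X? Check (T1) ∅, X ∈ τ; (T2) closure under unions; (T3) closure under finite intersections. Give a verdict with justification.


τ IS a topology on X.

Axiom (T1): ∅ ∈ τ? Yes; X ∈ τ? Yes.
Axiom (T2/T3): check pairwise unions and intersections of members of τ.
All pairwise intersections and unions checked — each lies in τ. Therefore τ satisfies (T1), (T2), (T3): it IS a topology on X.


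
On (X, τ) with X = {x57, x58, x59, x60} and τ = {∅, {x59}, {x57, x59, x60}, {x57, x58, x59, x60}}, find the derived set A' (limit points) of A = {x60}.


A' = {x57, x58}

For each x ∈ X, list the open sets U ∈ τ with x ∈ U, then check whether U ∩ (A ∖ {x}) ≠ ∅ for every such U.
  x = x57: opens ∋ x are {x57, x59, x60}, {x57, x58, x59, x60}; each meets A ∖ {x57}, so x IS a limit point.
  x = x58: opens ∋ x are {x57, x58, x59, x60}; each meets A ∖ {x58}, so x IS a limit point.
  x = x59: open {x59} ∋ x has {x59} ∩ (A ∖ {x59}) = ∅, so x is NOT a limit point.
  x = x60: open {x57, x59, x60} ∋ x has {x57, x59, x60} ∩ (A ∖ {x60}) = ∅, so x is NOT a limit point.
Collecting: A' = {x57, x58}.


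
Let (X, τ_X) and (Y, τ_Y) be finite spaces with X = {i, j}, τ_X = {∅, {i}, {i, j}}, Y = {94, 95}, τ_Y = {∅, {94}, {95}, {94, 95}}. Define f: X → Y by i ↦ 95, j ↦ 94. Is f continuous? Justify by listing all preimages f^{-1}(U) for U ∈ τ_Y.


f is NOT continuous.

Compute f^{-1}(U) for each U ∈ τ_Y:
  U = ∅: f^{-1}(U) = ∅ ∈ τ_X ✓.
  U = {94}: f^{-1}(U) = {j} ∉ τ_X ✗.
  U = {95}: f^{-1}(U) = {i} ∈ τ_X ✓.
  U = {94, 95}: f^{-1}(U) = {i, j} ∈ τ_X ✓.
Found U = {94} with f^{-1}(U) = {j} not in τ_X. Therefore f is NOT continuous.


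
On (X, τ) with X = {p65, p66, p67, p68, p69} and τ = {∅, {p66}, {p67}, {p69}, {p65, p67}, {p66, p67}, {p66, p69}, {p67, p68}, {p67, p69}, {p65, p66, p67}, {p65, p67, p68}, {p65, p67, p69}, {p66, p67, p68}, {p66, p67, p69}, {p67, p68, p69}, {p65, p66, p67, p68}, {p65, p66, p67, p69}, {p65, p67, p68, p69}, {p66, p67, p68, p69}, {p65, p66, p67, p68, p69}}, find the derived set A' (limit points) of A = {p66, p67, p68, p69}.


A' = {p65, p68}

For each x ∈ X, list the open sets U ∈ τ with x ∈ U, then check whether U ∩ (A ∖ {x}) ≠ ∅ for every such U.
  x = p65: opens ∋ x are {p65, p67}, {p65, p66, p67}, {p65, p67, p68}, {p65, p67, p69}, {p65, p66, p67, p68}, {p65, p66, p67, p69}, {p65, p67, p68, p69}, {p65, p66, p67, p68, p69}; each meets A ∖ {p65}, so x IS a limit point.
  x = p66: open {p66} ∋ x has {p66} ∩ (A ∖ {p66}) = ∅, so x is NOT a limit point.
  x = p67: open {p67} ∋ x has {p67} ∩ (A ∖ {p67}) = ∅, so x is NOT a limit point.
  x = p68: opens ∋ x are {p67, p68}, {p65, p67, p68}, {p66, p67, p68}, {p67, p68, p69}, {p65, p66, p67, p68}, {p65, p67, p68, p69}, {p66, p67, p68, p69}, {p65, p66, p67, p68, p69}; each meets A ∖ {p68}, so x IS a limit point.
  x = p69: open {p69} ∋ x has {p69} ∩ (A ∖ {p69}) = ∅, so x is NOT a limit point.
Collecting: A' = {p65, p68}.


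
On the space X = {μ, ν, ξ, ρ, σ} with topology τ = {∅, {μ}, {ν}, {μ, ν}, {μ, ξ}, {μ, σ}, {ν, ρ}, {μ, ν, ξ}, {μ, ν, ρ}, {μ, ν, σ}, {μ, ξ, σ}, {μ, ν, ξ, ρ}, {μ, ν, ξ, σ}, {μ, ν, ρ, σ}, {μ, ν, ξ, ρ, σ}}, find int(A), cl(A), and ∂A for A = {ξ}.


int(A) = ∅, cl(A) = {ξ}, ∂A = {ξ}.

Closed sets in (X, τ) are complements of opens:
  closed(X, τ) = {∅, {ξ}, {ρ}, {σ}, {ν, ρ}, {ξ, ρ}, {ξ, σ}, {ρ, σ}, {μ, ξ, σ}, {ν, ξ, ρ}, {ν, ρ, σ}, {ξ, ρ, σ}, {μ, ξ, ρ, σ}, {ν, ξ, ρ, σ}, {μ, ν, ξ, ρ, σ}}.
int(A) = ⋃ {U ∈ τ : U ⊆ A}. Opens contained in A: ∅.
Taking the union of these: int(A) = ∅.
cl(A) = ⋂ {C closed : A ⊆ C}. Closed sets containing A: {ξ}, {ξ, ρ}, {ξ, σ}, {μ, ξ, σ}, {ν, ξ, ρ}, {ξ, ρ, σ}, {μ, ξ, ρ, σ}, {ν, ξ, ρ, σ}, {μ, ν, ξ, ρ, σ}.
Intersecting these: cl(A) = {ξ}.
∂A = cl(A) ∖ int(A) = {ξ} ∖ ∅ = {ξ}.


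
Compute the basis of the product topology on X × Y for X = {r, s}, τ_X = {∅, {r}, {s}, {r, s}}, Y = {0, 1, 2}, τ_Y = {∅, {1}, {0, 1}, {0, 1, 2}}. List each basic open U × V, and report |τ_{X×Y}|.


Basis B = {∅ × ∅, {r} × {1}, {s} × {1}, {r} × {0, 1}, {r, s} × {1}, {s} × {0, 1}, {r} × {0, 1, 2}, {s} × {0, 1, 2}, {r, s} × {0, 1}, {r, s} × {0, 1, 2}}; |τ_{X×Y}| = 16.

Enumerate products U × V with U ∈ τ_X, V ∈ τ_Y (deduplicated):
  ∅ × ∅ = {} (∅)
  {r} × {1} = {(r,1)}
  {s} × {1} = {(s,1)}
  {r} × {0, 1} = {(r,0), (r,1)}
  {r, s} × {1} = {(r,1), (s,1)}
  {s} × {0, 1} = {(s,0), (s,1)}
  {r} × {0, 1, 2} = {(r,0), (r,1), (r,2)}
  {s} × {0, 1, 2} = {(s,0), (s,1), (s,2)}
  {r, s} × {0, 1} = {(r,0), (r,1), (s,0), (s,1)}
  {r, s} × {0, 1, 2} = {(r,0), (r,1), (r,2), (s,0), (s,1), (s,2)}
These 10 distinct sets form the basis B.
Close under arbitrary unions to get τ_{X×Y}; counting gives |τ_{X×Y}| = 16.


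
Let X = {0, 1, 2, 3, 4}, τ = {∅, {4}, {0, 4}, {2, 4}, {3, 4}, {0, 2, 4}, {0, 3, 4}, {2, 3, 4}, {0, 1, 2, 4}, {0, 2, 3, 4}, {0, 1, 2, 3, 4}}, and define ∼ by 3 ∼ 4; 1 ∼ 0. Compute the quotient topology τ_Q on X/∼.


X/∼ = {[0=1], [2], [3=4]}; |τ_Q| = 4.

Equivalence classes: [0=1], [2], [3=4].
Quotient map π: X → X/∼ sends 0 ↦ [0=1], 1 ↦ [0=1], 2 ↦ [2], 3 ↦ [3=4], 4 ↦ [3=4].
For each subset V ⊆ X/∼, compute π^{-1}(V) ⊆ X and check whether π^{-1}(V) ∈ τ. V is open in τ_Q iff π^{-1}(V) ∈ τ.
  V = {}: π^{-1}(V) = ∅ ∈ τ ✓.
  V = {[0=1]}: π^{-1}(V) = {0, 1} ∉ τ ✗.
  V = {[2]}: π^{-1}(V) = {2} ∉ τ ✗.
  V = {[0=1], [2]}: π^{-1}(V) = {0, 1, 2} ∉ τ ✗.
  V = {[3=4]}: π^{-1}(V) = {3, 4} ∈ τ ✓.
  V = {[0=1], [3=4]}: π^{-1}(V) = {0, 1, 3, 4} ∉ τ ✗.
  V = {[2], [3=4]}: π^{-1}(V) = {2, 3, 4} ∈ τ ✓.
  V = {[0=1], [2], [3=4]}: π^{-1}(V) = {0, 1, 2, 3, 4} ∈ τ ✓.
Open sets in the quotient: τ_Q = {{}, {[3=4]}, {[2], [3=4]}, {[0=1], [2], [3=4]}} (4 elements).


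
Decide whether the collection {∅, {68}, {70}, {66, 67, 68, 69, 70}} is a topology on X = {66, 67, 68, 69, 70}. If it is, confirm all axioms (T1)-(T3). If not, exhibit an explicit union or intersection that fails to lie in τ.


τ is NOT a topology on X.

Axiom (T1): ∅ ∈ τ? Yes; X ∈ τ? Yes.
Axiom (T2/T3): check pairwise unions and intersections of members of τ.
Counterexample for (T2): {68} ∪ {70} = {68, 70} ∉ τ. Therefore τ is NOT a topology.


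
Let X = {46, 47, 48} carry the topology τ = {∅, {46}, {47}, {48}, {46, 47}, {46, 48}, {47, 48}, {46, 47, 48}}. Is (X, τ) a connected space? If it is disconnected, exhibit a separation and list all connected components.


(X, τ) is disconnected; components = [{46}, {47}, {48}].

Find clopen sets (U ∈ τ with X ∖ U ∈ τ):
  U = ∅, X ∖ U = {46, 47, 48} — both open, so U is clopen.
  U = {46}, X ∖ U = {47, 48} — both open, so U is clopen.
  U = {47}, X ∖ U = {46, 48} — both open, so U is clopen.
  U = {48}, X ∖ U = {46, 47} — both open, so U is clopen.
  U = {46, 47}, X ∖ U = {48} — both open, so U is clopen.
  U = {46, 48}, X ∖ U = {47} — both open, so U is clopen.
  U = {47, 48}, X ∖ U = {46} — both open, so U is clopen.
  U = {46, 47, 48}, X ∖ U = ∅ — both open, so U is clopen.
Nontrivial clopen(s) exist: e.g. {48}. So (X, τ) is disconnected.
Compute connected components by grouping points that agree on all clopens:
  component: {46}
  component: {47}
  component: {48}


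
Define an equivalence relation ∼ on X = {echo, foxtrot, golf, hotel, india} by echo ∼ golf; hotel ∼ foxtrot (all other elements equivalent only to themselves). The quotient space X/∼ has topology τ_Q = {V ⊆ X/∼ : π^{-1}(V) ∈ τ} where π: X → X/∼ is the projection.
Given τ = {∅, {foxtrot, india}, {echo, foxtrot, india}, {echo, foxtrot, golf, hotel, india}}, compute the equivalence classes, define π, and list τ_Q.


X/∼ = {[echo=golf], [foxtrot=hotel], [india]}; |τ_Q| = 2.

Equivalence classes: [echo=golf], [foxtrot=hotel], [india].
Quotient map π: X → X/∼ sends echo ↦ [echo=golf], foxtrot ↦ [foxtrot=hotel], golf ↦ [echo=golf], hotel ↦ [foxtrot=hotel], india ↦ [india].
For each subset V ⊆ X/∼, compute π^{-1}(V) ⊆ X and check whether π^{-1}(V) ∈ τ. V is open in τ_Q iff π^{-1}(V) ∈ τ.
  V = {}: π^{-1}(V) = ∅ ∈ τ ✓.
  V = {[echo=golf]}: π^{-1}(V) = {echo, golf} ∉ τ ✗.
  V = {[foxtrot=hotel]}: π^{-1}(V) = {foxtrot, hotel} ∉ τ ✗.
  V = {[echo=golf], [foxtrot=hotel]}: π^{-1}(V) = {echo, foxtrot, golf, hotel} ∉ τ ✗.
  V = {[india]}: π^{-1}(V) = {india} ∉ τ ✗.
  V = {[echo=golf], [india]}: π^{-1}(V) = {echo, golf, india} ∉ τ ✗.
  V = {[foxtrot=hotel], [india]}: π^{-1}(V) = {foxtrot, hotel, india} ∉ τ ✗.
  V = {[echo=golf], [foxtrot=hotel], [india]}: π^{-1}(V) = {echo, foxtrot, golf, hotel, india} ∈ τ ✓.
Open sets in the quotient: τ_Q = {{}, {[echo=golf], [foxtrot=hotel], [india]}} (2 elements).


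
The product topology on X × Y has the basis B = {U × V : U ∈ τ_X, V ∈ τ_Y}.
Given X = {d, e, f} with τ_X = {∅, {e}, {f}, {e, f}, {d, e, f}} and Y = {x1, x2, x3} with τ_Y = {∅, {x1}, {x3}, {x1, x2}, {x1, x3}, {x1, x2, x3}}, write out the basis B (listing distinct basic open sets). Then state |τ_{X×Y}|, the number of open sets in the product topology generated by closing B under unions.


Basis B = {∅ × ∅, {e} × {x1}, {e} × {x3}, {f} × {x1}, {f} × {x3}, {e} × {x1, x2}, {e} × {x1, x3}, {e, f} × {x1}, {e, f} × {x3}, {f} × {x1, x2}, {f} × {x1, x3}, {d, e, f} × {x1}, {d, e, f} × {x3}, {e} × {x1, x2, x3}, {f} × {x1, x2, x3}, {e, f} × {x1, x2}, {e, f} × {x1, x3}, {d, e, f} × {x1, x2}, {d, e, f} × {x1, x3}, {e, f} × {x1, x2, x3}, {d, e, f} × {x1, x2, x3}}; |τ_{X×Y}| = 70.

Enumerate products U × V with U ∈ τ_X, V ∈ τ_Y (deduplicated):
  ∅ × ∅ = {} (∅)
  {e} × {x1} = {(e,x1)}
  {e} × {x3} = {(e,x3)}
  {f} × {x1} = {(f,x1)}
  {f} × {x3} = {(f,x3)}
  {e} × {x1, x2} = {(e,x1), (e,x2)}
  {e} × {x1, x3} = {(e,x1), (e,x3)}
  {e, f} × {x1} = {(e,x1), (f,x1)}
  {e, f} × {x3} = {(e,x3), (f,x3)}
  {f} × {x1, x2} = {(f,x1), (f,x2)}
  {f} × {x1, x3} = {(f,x1), (f,x3)}
  {d, e, f} × {x1} = {(d,x1), (e,x1), (f,x1)}
  {d, e, f} × {x3} = {(d,x3), (e,x3), (f,x3)}
  {e} × {x1, x2, x3} = {(e,x1), (e,x2), (e,x3)}
  {f} × {x1, x2, x3} = {(f,x1), (f,x2), (f,x3)}
  {e, f} × {x1, x2} = {(e,x1), (e,x2), (f,x1), (f,x2)}
  {e, f} × {x1, x3} = {(e,x1), (e,x3), (f,x1), (f,x3)}
  {d, e, f} × {x1, x2} = {(d,x1), (d,x2), (e,x1), (e,x2), (f,x1), (f,x2)}
  {d, e, f} × {x1, x3} = {(d,x1), (d,x3), (e,x1), (e,x3), (f,x1), (f,x3)}
  {e, f} × {x1, x2, x3} = {(e,x1), (e,x2), (e,x3), (f,x1), (f,x2), (f,x3)}
  {d, e, f} × {x1, x2, x3} = {(d,x1), (d,x2), (d,x3), (e,x1), (e,x2), (e,x3), (f,x1), (f,x2), (f,x3)}
These 21 distinct sets form the basis B.
Close under arbitrary unions to get τ_{X×Y}; counting gives |τ_{X×Y}| = 70.


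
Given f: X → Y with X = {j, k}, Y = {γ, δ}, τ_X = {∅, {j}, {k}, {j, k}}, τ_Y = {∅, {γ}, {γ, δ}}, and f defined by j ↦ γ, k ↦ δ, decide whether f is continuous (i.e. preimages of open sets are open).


f IS continuous.

Compute f^{-1}(U) for each U ∈ τ_Y:
  U = ∅: f^{-1}(U) = ∅ ∈ τ_X ✓.
  U = {γ}: f^{-1}(U) = {j} ∈ τ_X ✓.
  U = {γ, δ}: f^{-1}(U) = {j, k} ∈ τ_X ✓.
Every preimage lies in τ_X, so f IS continuous.


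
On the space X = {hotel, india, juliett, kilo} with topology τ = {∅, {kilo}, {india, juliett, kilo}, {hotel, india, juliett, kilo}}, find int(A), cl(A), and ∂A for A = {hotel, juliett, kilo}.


int(A) = {kilo}, cl(A) = {hotel, india, juliett, kilo}, ∂A = {hotel, india, juliett}.

Closed sets in (X, τ) are complements of opens:
  closed(X, τ) = {∅, {hotel}, {hotel, india, juliett}, {hotel, india, juliett, kilo}}.
int(A) = ⋃ {U ∈ τ : U ⊆ A}. Opens contained in A: ∅, {kilo}.
Taking the union of these: int(A) = {kilo}.
cl(A) = ⋂ {C closed : A ⊆ C}. Closed sets containing A: {hotel, india, juliett, kilo}.
Intersecting these: cl(A) = {hotel, india, juliett, kilo}.
∂A = cl(A) ∖ int(A) = {hotel, india, juliett, kilo} ∖ {kilo} = {hotel, india, juliett}.


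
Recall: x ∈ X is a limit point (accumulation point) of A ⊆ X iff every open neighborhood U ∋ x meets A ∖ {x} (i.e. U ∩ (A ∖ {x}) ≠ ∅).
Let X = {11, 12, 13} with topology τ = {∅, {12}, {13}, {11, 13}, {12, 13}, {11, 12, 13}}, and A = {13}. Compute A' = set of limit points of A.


A' = {11}

For each x ∈ X, list the open sets U ∈ τ with x ∈ U, then check whether U ∩ (A ∖ {x}) ≠ ∅ for every such U.
  x = 11: opens ∋ x are {11, 13}, {11, 12, 13}; each meets A ∖ {11}, so x IS a limit point.
  x = 12: open {12} ∋ x has {12} ∩ (A ∖ {12}) = ∅, so x is NOT a limit point.
  x = 13: open {13} ∋ x has {13} ∩ (A ∖ {13}) = ∅, so x is NOT a limit point.
Collecting: A' = {11}.


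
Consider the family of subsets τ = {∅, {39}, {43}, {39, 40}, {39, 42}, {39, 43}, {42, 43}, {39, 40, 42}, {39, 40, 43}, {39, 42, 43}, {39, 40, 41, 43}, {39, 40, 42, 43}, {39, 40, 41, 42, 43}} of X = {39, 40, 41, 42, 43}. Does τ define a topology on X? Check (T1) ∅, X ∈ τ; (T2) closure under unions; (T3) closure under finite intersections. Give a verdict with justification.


τ is NOT a topology on X.

Axiom (T1): ∅ ∈ τ? Yes; X ∈ τ? Yes.
Axiom (T2/T3): check pairwise unions and intersections of members of τ.
Counterexample for (T3): {39, 42} ∩ {42, 43} = {42} ∉ τ. Therefore τ is NOT a topology.


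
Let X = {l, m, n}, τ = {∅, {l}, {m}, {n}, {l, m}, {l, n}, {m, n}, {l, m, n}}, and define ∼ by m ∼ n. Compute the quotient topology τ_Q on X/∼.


X/∼ = {[l], [m=n]}; |τ_Q| = 4.

Equivalence classes: [l], [m=n].
Quotient map π: X → X/∼ sends l ↦ [l], m ↦ [m=n], n ↦ [m=n].
For each subset V ⊆ X/∼, compute π^{-1}(V) ⊆ X and check whether π^{-1}(V) ∈ τ. V is open in τ_Q iff π^{-1}(V) ∈ τ.
  V = {}: π^{-1}(V) = ∅ ∈ τ ✓.
  V = {[l]}: π^{-1}(V) = {l} ∈ τ ✓.
  V = {[m=n]}: π^{-1}(V) = {m, n} ∈ τ ✓.
  V = {[l], [m=n]}: π^{-1}(V) = {l, m, n} ∈ τ ✓.
Open sets in the quotient: τ_Q = {{}, {[l]}, {[m=n]}, {[l], [m=n]}} (4 elements).


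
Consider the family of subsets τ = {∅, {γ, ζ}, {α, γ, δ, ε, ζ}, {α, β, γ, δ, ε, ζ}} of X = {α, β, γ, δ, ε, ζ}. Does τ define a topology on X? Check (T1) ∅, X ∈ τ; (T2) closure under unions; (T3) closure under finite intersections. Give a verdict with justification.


τ IS a topology on X.

Axiom (T1): ∅ ∈ τ? Yes; X ∈ τ? Yes.
Axiom (T2/T3): check pairwise unions and intersections of members of τ.
All pairwise intersections and unions checked — each lies in τ. Therefore τ satisfies (T1), (T2), (T3): it IS a topology on X.


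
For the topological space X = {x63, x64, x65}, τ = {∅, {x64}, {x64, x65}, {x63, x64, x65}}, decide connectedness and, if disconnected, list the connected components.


(X, τ) is connected.

Find clopen sets (U ∈ τ with X ∖ U ∈ τ):
  U = ∅, X ∖ U = {x63, x64, x65} — both open, so U is clopen.
  U = {x63, x64, x65}, X ∖ U = ∅ — both open, so U is clopen.
Only trivial clopens (∅ and X) exist, so (X, τ) is connected.
Compute connected components by grouping points that agree on all clopens:
  component: {x63, x64, x65}


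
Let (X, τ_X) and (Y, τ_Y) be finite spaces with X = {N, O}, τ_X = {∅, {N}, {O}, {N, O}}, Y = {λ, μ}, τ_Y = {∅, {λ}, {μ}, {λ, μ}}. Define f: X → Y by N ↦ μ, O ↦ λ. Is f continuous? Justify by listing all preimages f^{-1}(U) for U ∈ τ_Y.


f IS continuous.

Compute f^{-1}(U) for each U ∈ τ_Y:
  U = ∅: f^{-1}(U) = ∅ ∈ τ_X ✓.
  U = {λ}: f^{-1}(U) = {O} ∈ τ_X ✓.
  U = {μ}: f^{-1}(U) = {N} ∈ τ_X ✓.
  U = {λ, μ}: f^{-1}(U) = {N, O} ∈ τ_X ✓.
Every preimage lies in τ_X, so f IS continuous.


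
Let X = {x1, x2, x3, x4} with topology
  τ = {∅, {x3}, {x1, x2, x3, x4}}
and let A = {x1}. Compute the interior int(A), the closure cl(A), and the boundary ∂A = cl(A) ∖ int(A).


int(A) = ∅, cl(A) = {x1, x2, x4}, ∂A = {x1, x2, x4}.

Closed sets in (X, τ) are complements of opens:
  closed(X, τ) = {∅, {x1, x2, x4}, {x1, x2, x3, x4}}.
int(A) = ⋃ {U ∈ τ : U ⊆ A}. Opens contained in A: ∅.
Taking the union of these: int(A) = ∅.
cl(A) = ⋂ {C closed : A ⊆ C}. Closed sets containing A: {x1, x2, x4}, {x1, x2, x3, x4}.
Intersecting these: cl(A) = {x1, x2, x4}.
∂A = cl(A) ∖ int(A) = {x1, x2, x4} ∖ ∅ = {x1, x2, x4}.


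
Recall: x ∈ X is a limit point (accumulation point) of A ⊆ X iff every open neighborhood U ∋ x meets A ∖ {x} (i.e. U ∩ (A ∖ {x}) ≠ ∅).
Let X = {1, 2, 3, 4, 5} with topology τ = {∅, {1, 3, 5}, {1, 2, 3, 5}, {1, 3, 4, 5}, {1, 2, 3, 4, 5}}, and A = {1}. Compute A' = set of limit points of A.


A' = {2, 3, 4, 5}

For each x ∈ X, list the open sets U ∈ τ with x ∈ U, then check whether U ∩ (A ∖ {x}) ≠ ∅ for every such U.
  x = 1: open {1, 3, 5} ∋ x has {1, 3, 5} ∩ (A ∖ {1}) = ∅, so x is NOT a limit point.
  x = 2: opens ∋ x are {1, 2, 3, 5}, {1, 2, 3, 4, 5}; each meets A ∖ {2}, so x IS a limit point.
  x = 3: opens ∋ x are {1, 3, 5}, {1, 2, 3, 5}, {1, 3, 4, 5}, {1, 2, 3, 4, 5}; each meets A ∖ {3}, so x IS a limit point.
  x = 4: opens ∋ x are {1, 3, 4, 5}, {1, 2, 3, 4, 5}; each meets A ∖ {4}, so x IS a limit point.
  x = 5: opens ∋ x are {1, 3, 5}, {1, 2, 3, 5}, {1, 3, 4, 5}, {1, 2, 3, 4, 5}; each meets A ∖ {5}, so x IS a limit point.
Collecting: A' = {2, 3, 4, 5}.


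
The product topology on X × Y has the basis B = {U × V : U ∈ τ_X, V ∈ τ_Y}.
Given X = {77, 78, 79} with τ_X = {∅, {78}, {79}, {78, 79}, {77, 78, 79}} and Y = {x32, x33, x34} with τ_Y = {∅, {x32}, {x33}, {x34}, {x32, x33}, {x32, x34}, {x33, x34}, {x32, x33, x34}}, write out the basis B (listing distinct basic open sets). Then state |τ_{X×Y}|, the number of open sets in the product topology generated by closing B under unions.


Basis B = {∅ × ∅, {78} × {x32}, {78} × {x33}, {78} × {x34}, {79} × {x32}, {79} × {x33}, {79} × {x34}, {78} × {x32, x33}, {78} × {x32, x34}, {78, 79} × {x32}, {78} × {x33, x34}, {78, 79} × {x33}, {78, 79} × {x34}, {79} × {x32, x33}, {79} × {x32, x34}, {79} × {x33, x34}, {77, 78, 79} × {x32}, {77, 78, 79} × {x33}, {77, 78, 79} × {x34}, {78} × {x32, x33, x34}, {79} × {x32, x33, x34}, {78, 79} × {x32, x33}, {78, 79} × {x32, x34}, {78, 79} × {x33, x34}, {77, 78, 79} × {x32, x33}, {77, 78, 79} × {x32, x34}, {77, 78, 79} × {x33, x34}, {78, 79} × {x32, x33, x34}, {77, 78, 79} × {x32, x33, x34}}; |τ_{X×Y}| = 125.

Enumerate products U × V with U ∈ τ_X, V ∈ τ_Y (deduplicated):
  ∅ × ∅ = {} (∅)
  {78} × {x32} = {(78,x32)}
  {78} × {x33} = {(78,x33)}
  {78} × {x34} = {(78,x34)}
  {79} × {x32} = {(79,x32)}
  {79} × {x33} = {(79,x33)}
  {79} × {x34} = {(79,x34)}
  {78} × {x32, x33} = {(78,x32), (78,x33)}
  {78} × {x32, x34} = {(78,x32), (78,x34)}
  {78, 79} × {x32} = {(78,x32), (79,x32)}
  {78} × {x33, x34} = {(78,x33), (78,x34)}
  {78, 79} × {x33} = {(78,x33), (79,x33)}
  {78, 79} × {x34} = {(78,x34), (79,x34)}
  {79} × {x32, x33} = {(79,x32), (79,x33)}
  {79} × {x32, x34} = {(79,x32), (79,x34)}
  {79} × {x33, x34} = {(79,x33), (79,x34)}
  {77, 78, 79} × {x32} = {(77,x32), (78,x32), (79,x32)}
  {77, 78, 79} × {x33} = {(77,x33), (78,x33), (79,x33)}
  {77, 78, 79} × {x34} = {(77,x34), (78,x34), (79,x34)}
  {78} × {x32, x33, x34} = {(78,x32), (78,x33), (78,x34)}
  {79} × {x32, x33, x34} = {(79,x32), (79,x33), (79,x34)}
  {78, 79} × {x32, x33} = {(78,x32), (78,x33), (79,x32), (79,x33)}
  {78, 79} × {x32, x34} = {(78,x32), (78,x34), (79,x32), (79,x34)}
  {78, 79} × {x33, x34} = {(78,x33), (78,x34), (79,x33), (79,x34)}
  {77, 78, 79} × {x32, x33} = {(77,x32), (77,x33), (78,x32), (78,x33), (79,x32), (79,x33)}
  {77, 78, 79} × {x32, x34} = {(77,x32), (77,x34), (78,x32), (78,x34), (79,x32), (79,x34)}
  {77, 78, 79} × {x33, x34} = {(77,x33), (77,x34), (78,x33), (78,x34), (79,x33), (79,x34)}
  {78, 79} × {x32, x33, x34} = {(78,x32), (78,x33), (78,x34), (79,x32), (79,x33), (79,x34)}
  {77, 78, 79} × {x32, x33, x34} = {(77,x32), (77,x33), (77,x34), (78,x32), (78,x33), (78,x34), (79,x32), (79,x33), (79,x34)}
These 29 distinct sets form the basis B.
Close under arbitrary unions to get τ_{X×Y}; counting gives |τ_{X×Y}| = 125.
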